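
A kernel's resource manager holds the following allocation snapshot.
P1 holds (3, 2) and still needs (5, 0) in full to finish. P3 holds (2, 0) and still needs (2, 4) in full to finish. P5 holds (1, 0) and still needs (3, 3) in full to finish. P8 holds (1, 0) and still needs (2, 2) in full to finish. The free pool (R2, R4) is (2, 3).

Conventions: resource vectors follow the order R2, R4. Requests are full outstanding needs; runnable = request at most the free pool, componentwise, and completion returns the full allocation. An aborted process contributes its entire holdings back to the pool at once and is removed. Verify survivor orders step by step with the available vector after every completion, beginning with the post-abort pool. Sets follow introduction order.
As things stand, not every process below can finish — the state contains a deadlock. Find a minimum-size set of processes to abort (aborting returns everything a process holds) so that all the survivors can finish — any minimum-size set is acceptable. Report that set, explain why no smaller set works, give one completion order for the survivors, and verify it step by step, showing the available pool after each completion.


The answer: abort P1.
Key observation: P3 had no path to completion before; after the abort of P1 ((3, 2) returned), step 1 is where it fits.
No smaller set exists: with zero aborts the deadlock remains.
Survivors finish in the order: P3, P5, P8. Verifying each step (pool after the aborts first):
  pool = (5, 5)
  P3: need (2, 4) fits (5, 5); releases (2, 0), pool now (7, 5)
  P5: need (3, 3) fits (7, 5); releases (1, 0), pool now (8, 5)
  P8: need (2, 2) fits (8, 5); releases (1, 0), pool now (9, 5)


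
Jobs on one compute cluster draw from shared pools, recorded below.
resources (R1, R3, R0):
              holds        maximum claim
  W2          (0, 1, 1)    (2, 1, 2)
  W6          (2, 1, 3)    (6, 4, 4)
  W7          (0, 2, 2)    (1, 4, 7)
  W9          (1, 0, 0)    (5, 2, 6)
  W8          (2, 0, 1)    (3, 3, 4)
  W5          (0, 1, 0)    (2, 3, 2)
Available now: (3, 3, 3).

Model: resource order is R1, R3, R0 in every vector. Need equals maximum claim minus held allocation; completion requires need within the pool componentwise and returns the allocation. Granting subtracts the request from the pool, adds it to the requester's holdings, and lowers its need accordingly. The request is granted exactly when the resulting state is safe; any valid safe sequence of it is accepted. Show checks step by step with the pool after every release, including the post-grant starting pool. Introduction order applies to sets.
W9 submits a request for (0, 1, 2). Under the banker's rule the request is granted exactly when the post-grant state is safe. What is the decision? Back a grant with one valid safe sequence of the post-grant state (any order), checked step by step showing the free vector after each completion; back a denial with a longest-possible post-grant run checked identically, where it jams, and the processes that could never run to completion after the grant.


DENY: after the grant no complete ordering would exist.
Key observation: after W2, W5 the pool peaks at (3, 4, 2), and each blocked process is short somewhere: W6 on R1; W7 on R0; W9 on R1, R0; W8 on R0.
On the post-grant state, W2, W5 is a maximal run — nothing extends it. Check, step by step:
  pool = (3, 2, 1)
  W2: need (2, 0, 1) fits (3, 2, 1); releases (0, 1, 1), pool now (3, 3, 2)
  W5: need (2, 2, 2) fits (3, 3, 2); releases (0, 1, 0), pool now (3, 4, 2)
  W6 cannot run: need (4, 3, 1) vs free (3, 4, 2) (insufficient R1)
  W7 cannot run: need (1, 2, 5) vs free (3, 4, 2) (insufficient R0)
  W9 cannot run: need (4, 1, 4) vs free (3, 4, 2) (insufficient R1 and R0)
  W8 cannot run: need (1, 3, 3) vs free (3, 4, 2) (insufficient R0)
Post-grant, the permanently blocked set is W6, W7, W9 and W8.


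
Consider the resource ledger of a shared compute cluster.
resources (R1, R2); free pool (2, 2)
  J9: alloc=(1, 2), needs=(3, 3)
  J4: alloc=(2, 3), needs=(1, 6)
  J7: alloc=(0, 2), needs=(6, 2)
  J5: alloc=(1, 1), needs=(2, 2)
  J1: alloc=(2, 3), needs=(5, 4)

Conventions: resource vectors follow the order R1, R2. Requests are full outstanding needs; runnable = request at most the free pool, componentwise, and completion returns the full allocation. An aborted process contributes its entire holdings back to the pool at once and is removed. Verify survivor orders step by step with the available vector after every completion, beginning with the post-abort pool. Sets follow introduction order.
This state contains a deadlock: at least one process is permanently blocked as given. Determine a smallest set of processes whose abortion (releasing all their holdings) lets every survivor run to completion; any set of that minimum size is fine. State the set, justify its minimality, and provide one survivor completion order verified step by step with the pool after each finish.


The answer: abort J4.
Key observation: J1 had no path to completion before; after the abort of J4 ((2, 3) returned), step 2 is where it fits.
Minimality: the empty abort set fails — the state is deadlocked as it stands.
One survivor order: J5, J1, J9, J7. Walking it through (post-abort pool first):
  pool = (4, 5)
  J5 needs (2, 2) <= (4, 5) -> finishes; pool += (1, 1) = (5, 6)
  J1 needs (5, 4) <= (5, 6) -> finishes; pool += (2, 3) = (7, 9)
  J9 needs (3, 3) <= (7, 9) -> finishes; pool += (1, 2) = (8, 11)
  J7 needs (6, 2) <= (8, 11) -> finishes; pool += (0, 2) = (8, 13)


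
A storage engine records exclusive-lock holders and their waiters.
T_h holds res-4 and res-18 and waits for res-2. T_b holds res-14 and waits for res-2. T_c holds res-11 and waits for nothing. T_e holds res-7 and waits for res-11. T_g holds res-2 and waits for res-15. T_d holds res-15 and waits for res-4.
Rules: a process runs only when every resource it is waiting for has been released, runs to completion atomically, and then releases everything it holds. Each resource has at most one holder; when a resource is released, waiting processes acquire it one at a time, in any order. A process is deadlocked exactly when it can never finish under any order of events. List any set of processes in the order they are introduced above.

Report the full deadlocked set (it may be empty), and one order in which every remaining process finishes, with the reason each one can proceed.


Deadlocked: T_h, T_b, T_g and T_d.
Key observation: the knot is the closed ring of waits T_h -> T_g -> T_d -> T_h; T_b waits into the deadlock from upstream.
A valid finishing order for the others: T_c, T_e.
Check, step by step:
  T_c waits on nothing -> runs at once and releases res-11
  T_e waits on res-11 — all released -> runs and releases res-7


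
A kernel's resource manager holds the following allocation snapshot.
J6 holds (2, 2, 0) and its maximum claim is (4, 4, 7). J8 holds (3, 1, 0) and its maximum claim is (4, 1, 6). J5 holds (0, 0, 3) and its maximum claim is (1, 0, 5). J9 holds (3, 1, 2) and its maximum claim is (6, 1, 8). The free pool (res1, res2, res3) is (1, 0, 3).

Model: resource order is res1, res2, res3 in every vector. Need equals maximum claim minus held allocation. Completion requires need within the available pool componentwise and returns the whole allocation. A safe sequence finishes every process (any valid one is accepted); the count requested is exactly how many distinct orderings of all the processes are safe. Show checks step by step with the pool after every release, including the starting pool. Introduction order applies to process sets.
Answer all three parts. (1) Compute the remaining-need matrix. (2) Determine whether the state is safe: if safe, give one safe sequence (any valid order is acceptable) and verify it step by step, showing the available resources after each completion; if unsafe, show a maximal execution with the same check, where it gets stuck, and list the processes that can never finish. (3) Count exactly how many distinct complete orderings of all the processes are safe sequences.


(1) Remaining need (order res1, res2, res3):
  J6: (2, 2, 7)
  J8: (1, 0, 6)
  J5: (1, 0, 2)
  J9: (3, 0, 6)
(2) The state is SAFE; one workable sequence: J5, J8, J9, J6.
Key observation: the first exact fit in this order is J5 — it needs (1, 0, 2) with (1, 0, 3) free, meeting a requested resource to the last unit.
Walking it through:
  pool = (1, 0, 3)
  run J5 (needs (1, 0, 2), free (1, 0, 3)); after release of (0, 0, 3) the pool is (1, 0, 6)
  run J8 (needs (1, 0, 6), free (1, 0, 6)); after release of (3, 1, 0) the pool is (4, 1, 6)
  run J9 (needs (3, 0, 6), free (4, 1, 6)); after release of (3, 1, 2) the pool is (7, 2, 8)
  run J6 (needs (2, 2, 7), free (7, 2, 8)); after release of (2, 2, 0) the pool is (9, 4, 8)
(3) Precisely 1 of the possible complete orderings is a safe sequence.


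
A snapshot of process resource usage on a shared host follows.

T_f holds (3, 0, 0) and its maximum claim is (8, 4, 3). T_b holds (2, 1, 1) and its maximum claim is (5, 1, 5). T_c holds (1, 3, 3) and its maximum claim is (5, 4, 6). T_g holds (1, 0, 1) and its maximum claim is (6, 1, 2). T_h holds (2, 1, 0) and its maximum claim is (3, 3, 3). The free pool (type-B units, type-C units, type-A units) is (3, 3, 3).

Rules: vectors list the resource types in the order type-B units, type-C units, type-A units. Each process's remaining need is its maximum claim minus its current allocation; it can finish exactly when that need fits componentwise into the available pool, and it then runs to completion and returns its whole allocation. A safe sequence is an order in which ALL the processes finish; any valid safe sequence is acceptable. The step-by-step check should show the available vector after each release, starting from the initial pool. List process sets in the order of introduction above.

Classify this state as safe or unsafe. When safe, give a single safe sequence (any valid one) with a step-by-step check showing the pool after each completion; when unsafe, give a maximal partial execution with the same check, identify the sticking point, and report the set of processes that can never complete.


SAFE — a valid safe sequence is T_h, T_f, T_c, T_g, T_b.
Key observation: reading the order forward, T_h is the first process whose need (1, 2, 3) meets the free pool (3, 3, 3) exactly on a resource it requests.
Verifying each step:
  pool = (3, 3, 3)
  T_h needs (1, 2, 3) <= (3, 3, 3) -> finishes; pool += (2, 1, 0) = (5, 4, 3)
  T_f needs (5, 4, 3) <= (5, 4, 3) -> finishes; pool += (3, 0, 0) = (8, 4, 3)
  T_c needs (4, 1, 3) <= (8, 4, 3) -> finishes; pool += (1, 3, 3) = (9, 7, 6)
  T_g needs (5, 1, 1) <= (9, 7, 6) -> finishes; pool += (1, 0, 1) = (10, 7, 7)
  T_b needs (3, 0, 4) <= (10, 7, 7) -> finishes; pool += (2, 1, 1) = (12, 8, 8)


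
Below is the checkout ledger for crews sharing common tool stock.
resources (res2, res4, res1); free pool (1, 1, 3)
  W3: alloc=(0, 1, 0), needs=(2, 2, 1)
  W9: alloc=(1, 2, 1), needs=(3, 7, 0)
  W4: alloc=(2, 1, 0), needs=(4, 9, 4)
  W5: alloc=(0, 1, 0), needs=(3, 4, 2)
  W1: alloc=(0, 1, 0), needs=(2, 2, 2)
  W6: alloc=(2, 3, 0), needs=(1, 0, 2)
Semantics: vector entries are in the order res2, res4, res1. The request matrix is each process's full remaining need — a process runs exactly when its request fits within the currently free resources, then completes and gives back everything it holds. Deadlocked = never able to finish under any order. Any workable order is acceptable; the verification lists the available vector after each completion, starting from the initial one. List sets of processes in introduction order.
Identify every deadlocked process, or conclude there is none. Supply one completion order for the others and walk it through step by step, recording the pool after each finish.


Nothing here is deadlocked.
Key observation: W6 leads a chain of completions in which each release enables another process.
One completion order for the rest: W6, W5, W1, W3, W9, W4. Walking it through:
  pool = (1, 1, 3)
  W6: need (1, 0, 2) fits (1, 1, 3); releases (2, 3, 0), pool now (3, 4, 3)
  W5: need (3, 4, 2) fits (3, 4, 3); releases (0, 1, 0), pool now (3, 5, 3)
  W1: need (2, 2, 2) fits (3, 5, 3); releases (0, 1, 0), pool now (3, 6, 3)
  W3: need (2, 2, 1) fits (3, 6, 3); releases (0, 1, 0), pool now (3, 7, 3)
  W9: need (3, 7, 0) fits (3, 7, 3); releases (1, 2, 1), pool now (4, 9, 4)
  W4: need (4, 9, 4) fits (4, 9, 4); releases (2, 1, 0), pool now (6, 10, 4)


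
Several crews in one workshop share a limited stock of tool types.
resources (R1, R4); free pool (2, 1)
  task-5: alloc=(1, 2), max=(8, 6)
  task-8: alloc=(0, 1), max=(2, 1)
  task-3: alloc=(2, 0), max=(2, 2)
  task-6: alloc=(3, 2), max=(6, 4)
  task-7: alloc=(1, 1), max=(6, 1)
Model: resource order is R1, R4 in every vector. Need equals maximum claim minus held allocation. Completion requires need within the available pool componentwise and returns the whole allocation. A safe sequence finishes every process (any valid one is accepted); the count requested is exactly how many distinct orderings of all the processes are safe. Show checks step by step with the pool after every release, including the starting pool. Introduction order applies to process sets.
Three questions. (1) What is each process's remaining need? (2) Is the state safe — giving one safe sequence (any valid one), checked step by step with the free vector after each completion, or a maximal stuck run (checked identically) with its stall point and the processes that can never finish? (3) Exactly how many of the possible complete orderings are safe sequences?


(1) Remaining need (order R1, R4):
  task-5: (7, 4)
  task-8: (2, 0)
  task-3: (0, 2)
  task-6: (3, 2)
  task-7: (5, 0)
(2) SAFE, for example via the order task-8, task-3, task-6, task-5, task-7.
Key observation: task-8 marks the first exact bind of the order: its need (2, 0) fits the free (2, 1) with zero slack on a requested resource.
Step-by-step check:
  pool = (2, 1)
  task-8 needs (2, 0) <= (2, 1) -> finishes; pool += (0, 1) = (2, 2)
  task-3 needs (0, 2) <= (2, 2) -> finishes; pool += (2, 0) = (4, 2)
  task-6 needs (3, 2) <= (4, 2) -> finishes; pool += (3, 2) = (7, 4)
  task-5 needs (7, 4) <= (7, 4) -> finishes; pool += (1, 2) = (8, 6)
  task-7 needs (5, 0) <= (8, 6) -> finishes; pool += (1, 1) = (9, 7)
(3) Exactly 2 of the possible complete orderings are safe sequences.


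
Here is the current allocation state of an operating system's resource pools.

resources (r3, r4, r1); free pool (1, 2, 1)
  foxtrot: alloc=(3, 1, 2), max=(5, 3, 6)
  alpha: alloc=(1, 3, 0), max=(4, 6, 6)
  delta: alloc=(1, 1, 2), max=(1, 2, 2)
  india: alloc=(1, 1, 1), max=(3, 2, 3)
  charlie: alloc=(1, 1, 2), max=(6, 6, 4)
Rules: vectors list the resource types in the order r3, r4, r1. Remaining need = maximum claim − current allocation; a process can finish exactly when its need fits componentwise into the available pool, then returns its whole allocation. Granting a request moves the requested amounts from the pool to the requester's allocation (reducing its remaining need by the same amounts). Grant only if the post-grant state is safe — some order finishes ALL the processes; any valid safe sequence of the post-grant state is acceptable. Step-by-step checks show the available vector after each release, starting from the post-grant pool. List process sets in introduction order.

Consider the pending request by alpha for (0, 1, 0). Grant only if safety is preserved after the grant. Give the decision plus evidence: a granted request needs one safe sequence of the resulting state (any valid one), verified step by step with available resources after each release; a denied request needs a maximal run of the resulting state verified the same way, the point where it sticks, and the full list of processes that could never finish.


GRANT. The post-grant state is safe; one safe sequence: delta, india, foxtrot, alpha, charlie.
Key observation: even at the reduced pool (1, 1, 1), delta fits immediately, so safety survives the grant.
Check on the post-grant state, step by step:
  pool = (1, 1, 1)
  delta: need (0, 1, 0) fits (1, 1, 1); releases (1, 1, 2), pool now (2, 2, 3)
  india: need (2, 1, 2) fits (2, 2, 3); releases (1, 1, 1), pool now (3, 3, 4)
  foxtrot: need (2, 2, 4) fits (3, 3, 4); releases (3, 1, 2), pool now (6, 4, 6)
  alpha: need (3, 2, 6) fits (6, 4, 6); releases (1, 4, 0), pool now (7, 8, 6)
  charlie: need (5, 5, 2) fits (7, 8, 6); releases (1, 1, 2), pool now (8, 9, 8)


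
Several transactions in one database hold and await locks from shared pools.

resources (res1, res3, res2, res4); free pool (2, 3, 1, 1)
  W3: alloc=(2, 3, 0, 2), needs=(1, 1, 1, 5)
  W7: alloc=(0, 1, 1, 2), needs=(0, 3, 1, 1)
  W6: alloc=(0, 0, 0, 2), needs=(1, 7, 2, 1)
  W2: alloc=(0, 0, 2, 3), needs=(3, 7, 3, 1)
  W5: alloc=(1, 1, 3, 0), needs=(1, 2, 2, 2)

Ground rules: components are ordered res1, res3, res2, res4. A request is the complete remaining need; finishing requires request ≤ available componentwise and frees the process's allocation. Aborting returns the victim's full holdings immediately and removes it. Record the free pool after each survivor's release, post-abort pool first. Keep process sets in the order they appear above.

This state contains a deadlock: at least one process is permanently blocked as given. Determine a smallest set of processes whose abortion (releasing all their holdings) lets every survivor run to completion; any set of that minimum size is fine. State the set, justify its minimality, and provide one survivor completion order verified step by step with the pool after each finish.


The answer: abort W6.
Key observation: W3 had no path to completion before; after the abort of W6 ((0, 0, 0, 2) returned), step 2 is where it fits.
No smaller set exists: with zero aborts the deadlock remains.
Survivors finish in the order: W7, W3, W5, W2. Check, step by step (pool after the aborts first):
  pool = (2, 3, 1, 3)
  run W7 (needs (0, 3, 1, 1), free (2, 3, 1, 3)); after release of (0, 1, 1, 2) the pool is (2, 4, 2, 5)
  run W3 (needs (1, 1, 1, 5), free (2, 4, 2, 5)); after release of (2, 3, 0, 2) the pool is (4, 7, 2, 7)
  run W5 (needs (1, 2, 2, 2), free (4, 7, 2, 7)); after release of (1, 1, 3, 0) the pool is (5, 8, 5, 7)
  run W2 (needs (3, 7, 3, 1), free (5, 8, 5, 7)); after release of (0, 0, 2, 3) the pool is (5, 8, 7, 10)


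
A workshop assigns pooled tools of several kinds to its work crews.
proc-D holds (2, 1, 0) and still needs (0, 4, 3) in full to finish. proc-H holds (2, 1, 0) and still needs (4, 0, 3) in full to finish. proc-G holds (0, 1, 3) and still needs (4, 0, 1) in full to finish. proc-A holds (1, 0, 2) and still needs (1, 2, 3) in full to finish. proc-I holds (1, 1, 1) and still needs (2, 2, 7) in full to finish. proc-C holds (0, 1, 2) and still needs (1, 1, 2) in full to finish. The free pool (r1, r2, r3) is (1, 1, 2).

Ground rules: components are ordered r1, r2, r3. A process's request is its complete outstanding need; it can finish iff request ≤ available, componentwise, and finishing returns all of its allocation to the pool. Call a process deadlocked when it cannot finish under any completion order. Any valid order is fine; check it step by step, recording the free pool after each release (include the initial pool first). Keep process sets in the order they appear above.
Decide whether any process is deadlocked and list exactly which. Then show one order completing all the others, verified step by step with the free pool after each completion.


Deadlocked: proc-D, proc-H, proc-G and proc-I.
Key observation: after proc-C, proc-A the pool peaks at (2, 2, 6), and each blocked process is short somewhere: proc-D on r2; proc-H on r1; proc-G on r1; proc-I on r3.
The rest can finish in the order proc-C, proc-A. Walking it through:
  pool = (1, 1, 2)
  proc-C needs (1, 1, 2) <= (1, 1, 2) -> finishes; pool += (0, 1, 2) = (1, 2, 4)
  proc-A needs (1, 2, 3) <= (1, 2, 4) -> finishes; pool += (1, 0, 2) = (2, 2, 6)
The blocked processes can never fit:
  blocked: proc-D wants (0, 4, 3), pool (2, 2, 6) — not enough r2
  blocked: proc-H wants (4, 0, 3), pool (2, 2, 6) — not enough r1
  blocked: proc-G wants (4, 0, 1), pool (2, 2, 6) — not enough r1
  blocked: proc-I wants (2, 2, 7), pool (2, 2, 6) — not enough r3


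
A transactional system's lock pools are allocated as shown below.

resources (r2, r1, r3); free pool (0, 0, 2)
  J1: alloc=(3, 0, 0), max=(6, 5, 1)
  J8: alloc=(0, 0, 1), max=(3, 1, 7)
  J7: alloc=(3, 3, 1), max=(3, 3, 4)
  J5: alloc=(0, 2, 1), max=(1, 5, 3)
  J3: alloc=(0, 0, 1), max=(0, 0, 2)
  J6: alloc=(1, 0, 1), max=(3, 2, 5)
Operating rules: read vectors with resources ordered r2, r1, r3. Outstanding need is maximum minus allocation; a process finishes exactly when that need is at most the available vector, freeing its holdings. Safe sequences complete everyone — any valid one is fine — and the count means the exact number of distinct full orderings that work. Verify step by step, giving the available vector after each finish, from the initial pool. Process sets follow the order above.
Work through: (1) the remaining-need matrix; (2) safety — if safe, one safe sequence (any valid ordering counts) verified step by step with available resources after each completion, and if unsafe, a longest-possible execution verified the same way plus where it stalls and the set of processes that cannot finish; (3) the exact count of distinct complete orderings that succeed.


(1) Remaining need (order r2, r1, r3):
  J1: (3, 5, 1)
  J8: (3, 1, 6)
  J7: (0, 0, 3)
  J5: (1, 3, 2)
  J3: (0, 0, 1)
  J6: (2, 2, 4)
(2) The state is SAFE; one workable sequence: J3, J7, J6, J5, J1, J8.
Key observation: the order's first zero-slack moment is J7 ((0, 0, 3) needed, (0, 0, 3) free — a requested resource with nothing to spare).
Walking it through:
  pool = (0, 0, 2)
  J3: need (0, 0, 1) fits (0, 0, 2); releases (0, 0, 1), pool now (0, 0, 3)
  J7: need (0, 0, 3) fits (0, 0, 3); releases (3, 3, 1), pool now (3, 3, 4)
  J6: need (2, 2, 4) fits (3, 3, 4); releases (1, 0, 1), pool now (4, 3, 5)
  J5: need (1, 3, 2) fits (4, 3, 5); releases (0, 2, 1), pool now (4, 5, 6)
  J1: need (3, 5, 1) fits (4, 5, 6); releases (3, 0, 0), pool now (7, 5, 6)
  J8: need (3, 1, 6) fits (7, 5, 6); releases (0, 0, 1), pool now (7, 5, 7)
(3) Exactly 5 of the possible complete orderings are safe sequences.


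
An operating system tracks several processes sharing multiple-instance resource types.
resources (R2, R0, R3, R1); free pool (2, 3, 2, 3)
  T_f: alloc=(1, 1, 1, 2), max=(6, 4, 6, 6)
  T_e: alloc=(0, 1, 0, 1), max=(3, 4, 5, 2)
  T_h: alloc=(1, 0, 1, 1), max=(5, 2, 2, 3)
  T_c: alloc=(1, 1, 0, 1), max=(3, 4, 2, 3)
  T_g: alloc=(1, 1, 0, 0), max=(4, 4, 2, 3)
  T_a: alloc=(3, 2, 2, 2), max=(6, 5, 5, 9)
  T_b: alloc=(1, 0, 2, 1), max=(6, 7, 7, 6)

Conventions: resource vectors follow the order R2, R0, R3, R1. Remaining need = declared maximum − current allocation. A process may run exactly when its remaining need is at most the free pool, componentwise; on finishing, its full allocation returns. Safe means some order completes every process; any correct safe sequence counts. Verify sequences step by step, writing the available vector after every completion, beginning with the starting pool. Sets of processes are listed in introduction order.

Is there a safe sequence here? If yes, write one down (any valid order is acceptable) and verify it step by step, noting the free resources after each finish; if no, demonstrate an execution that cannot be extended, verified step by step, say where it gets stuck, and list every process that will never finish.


UNSAFE.
Key observation: after T_c, T_g, T_h the pool peaks at (5, 5, 3, 5), and each blocked process is short somewhere: T_f on R3; T_e on R3; T_a on R1; T_b on R0, R3.
The run T_c, T_g, T_h cannot be extended any further. Check, step by step:
  pool = (2, 3, 2, 3)
  T_c needs (2, 3, 2, 2) <= (2, 3, 2, 3) -> finishes; pool += (1, 1, 0, 1) = (3, 4, 2, 4)
  T_g needs (3, 3, 2, 3) <= (3, 4, 2, 4) -> finishes; pool += (1, 1, 0, 0) = (4, 5, 2, 4)
  T_h needs (4, 2, 1, 2) <= (4, 5, 2, 4) -> finishes; pool += (1, 0, 1, 1) = (5, 5, 3, 5)
  T_f cannot run: need (5, 3, 5, 4) vs free (5, 5, 3, 5) (insufficient R3)
  T_e cannot run: need (3, 3, 5, 1) vs free (5, 5, 3, 5) (insufficient R3)
  T_a cannot run: need (3, 3, 3, 7) vs free (5, 5, 3, 5) (insufficient R1)
  T_b cannot run: need (5, 7, 5, 5) vs free (5, 5, 3, 5) (insufficient R0 and R3)
Processes that can never finish: T_f, T_e, T_a and T_b.


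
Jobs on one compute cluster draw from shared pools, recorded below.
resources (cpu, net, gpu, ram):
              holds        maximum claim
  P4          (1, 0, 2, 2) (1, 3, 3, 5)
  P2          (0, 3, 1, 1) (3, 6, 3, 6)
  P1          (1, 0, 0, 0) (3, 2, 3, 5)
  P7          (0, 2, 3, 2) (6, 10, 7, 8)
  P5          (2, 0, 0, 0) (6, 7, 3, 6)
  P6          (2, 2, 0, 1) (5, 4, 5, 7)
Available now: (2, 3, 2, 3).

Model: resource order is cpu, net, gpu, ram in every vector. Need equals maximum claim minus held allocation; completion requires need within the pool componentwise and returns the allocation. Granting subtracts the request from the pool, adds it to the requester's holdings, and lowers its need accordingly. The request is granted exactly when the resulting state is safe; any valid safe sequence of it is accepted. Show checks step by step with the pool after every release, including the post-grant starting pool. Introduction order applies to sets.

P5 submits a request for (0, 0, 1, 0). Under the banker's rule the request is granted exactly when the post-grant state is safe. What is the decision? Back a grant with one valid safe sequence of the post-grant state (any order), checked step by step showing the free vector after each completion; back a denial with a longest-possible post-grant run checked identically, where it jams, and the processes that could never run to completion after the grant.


DENY: after the grant no complete ordering would exist.
Key observation: after P4, P2, P1 the pool peaks at (4, 6, 4, 6), and each blocked process is short somewhere: P7 on cpu, net; P5 on net; P6 on gpu.
On the post-grant state, P4, P2, P1 is a maximal run — nothing extends it. Walking it through:
  pool = (2, 3, 1, 3)
  P4 needs (0, 3, 1, 3) <= (2, 3, 1, 3) -> finishes; pool += (1, 0, 2, 2) = (3, 3, 3, 5)
  P2 needs (3, 3, 2, 5) <= (3, 3, 3, 5) -> finishes; pool += (0, 3, 1, 1) = (3, 6, 4, 6)
  P1 needs (2, 2, 3, 5) <= (3, 6, 4, 6) -> finishes; pool += (1, 0, 0, 0) = (4, 6, 4, 6)
  blocked: P7 wants (6, 8, 4, 6), pool (4, 6, 4, 6) — not enough cpu and net
  blocked: P5 wants (4, 7, 2, 6), pool (4, 6, 4, 6) — not enough net
  blocked: P6 wants (3, 2, 5, 6), pool (4, 6, 4, 6) — not enough gpu
Had the request been granted, P7, P5 and P6 could never finish.


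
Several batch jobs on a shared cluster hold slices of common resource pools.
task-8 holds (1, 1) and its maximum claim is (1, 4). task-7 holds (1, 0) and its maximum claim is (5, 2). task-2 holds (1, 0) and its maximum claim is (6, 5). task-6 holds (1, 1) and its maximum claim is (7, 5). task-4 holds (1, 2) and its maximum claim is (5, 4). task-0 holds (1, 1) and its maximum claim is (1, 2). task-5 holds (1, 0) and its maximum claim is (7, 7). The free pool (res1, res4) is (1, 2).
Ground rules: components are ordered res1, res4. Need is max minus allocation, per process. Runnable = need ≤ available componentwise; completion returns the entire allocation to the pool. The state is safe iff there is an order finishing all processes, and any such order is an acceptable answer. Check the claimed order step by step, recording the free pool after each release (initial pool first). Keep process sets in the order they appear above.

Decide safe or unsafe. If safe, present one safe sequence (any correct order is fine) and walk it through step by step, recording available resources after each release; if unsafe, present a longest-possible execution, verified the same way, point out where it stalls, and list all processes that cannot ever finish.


The state is UNSAFE.
Key observation: even finishing task-0, task-8 leaves just (3, 4) free — too little res1 for any of the remaining processes.
Going as far as possible: task-0, task-8; after that, nothing fits. Verifying each step:
  pool = (1, 2)
  task-0 needs (0, 1) <= (1, 2) -> finishes; pool += (1, 1) = (2, 3)
  task-8 needs (0, 3) <= (2, 3) -> finishes; pool += (1, 1) = (3, 4)
  task-7 still needs (4, 2) but only (3, 4) is free — short on res1
  task-2 still needs (5, 5) but only (3, 4) is free — short on res1 and res4
  task-6 still needs (6, 4) but only (3, 4) is free — short on res1
  task-4 still needs (4, 2) but only (3, 4) is free — short on res1
  task-5 still needs (6, 7) but only (3, 4) is free — short on res1 and res4
Never able to finish: task-7, task-2, task-6, task-4 and task-5.


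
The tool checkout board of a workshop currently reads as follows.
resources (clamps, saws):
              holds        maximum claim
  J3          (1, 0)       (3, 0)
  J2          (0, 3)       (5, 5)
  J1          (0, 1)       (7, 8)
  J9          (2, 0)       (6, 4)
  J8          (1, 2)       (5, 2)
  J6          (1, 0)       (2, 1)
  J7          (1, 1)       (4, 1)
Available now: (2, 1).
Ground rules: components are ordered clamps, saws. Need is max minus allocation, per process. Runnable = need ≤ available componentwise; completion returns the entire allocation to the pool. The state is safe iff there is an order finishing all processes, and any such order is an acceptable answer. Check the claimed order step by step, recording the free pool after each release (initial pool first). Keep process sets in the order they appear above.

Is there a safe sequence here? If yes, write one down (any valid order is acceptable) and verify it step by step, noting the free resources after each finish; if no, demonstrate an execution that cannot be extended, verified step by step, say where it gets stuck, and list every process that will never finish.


SAFE. One safe sequence: J3, J6, J8, J7, J9, J2, J1.
Key observation: the first exact fit in this order is J3 — it needs (2, 0) with (2, 1) free, meeting a requested resource to the last unit.
Walking it through:
  pool = (2, 1)
  J3: need (2, 0) fits (2, 1); releases (1, 0), pool now (3, 1)
  J6: need (1, 1) fits (3, 1); releases (1, 0), pool now (4, 1)
  J8: need (4, 0) fits (4, 1); releases (1, 2), pool now (5, 3)
  J7: need (3, 0) fits (5, 3); releases (1, 1), pool now (6, 4)
  J9: need (4, 4) fits (6, 4); releases (2, 0), pool now (8, 4)
  J2: need (5, 2) fits (8, 4); releases (0, 3), pool now (8, 7)
  J1: need (7, 7) fits (8, 7); releases (0, 1), pool now (8, 8)


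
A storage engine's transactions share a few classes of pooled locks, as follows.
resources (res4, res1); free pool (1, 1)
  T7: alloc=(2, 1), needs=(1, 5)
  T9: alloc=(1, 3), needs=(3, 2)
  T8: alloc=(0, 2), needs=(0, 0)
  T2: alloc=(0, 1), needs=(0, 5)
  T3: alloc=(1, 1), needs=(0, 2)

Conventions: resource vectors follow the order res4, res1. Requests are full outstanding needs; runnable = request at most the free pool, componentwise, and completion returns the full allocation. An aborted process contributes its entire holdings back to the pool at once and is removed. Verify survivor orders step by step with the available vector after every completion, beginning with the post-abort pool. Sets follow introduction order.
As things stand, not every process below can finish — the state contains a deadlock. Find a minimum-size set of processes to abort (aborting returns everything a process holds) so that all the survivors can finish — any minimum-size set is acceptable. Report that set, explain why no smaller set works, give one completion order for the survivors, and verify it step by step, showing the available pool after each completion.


The answer: abort T9.
Key observation: the returned (1, 3) from T9 is what brings T7 — unrunnable before, under any order — into play at step 2.
Why nothing smaller works: aborting no one leaves the state deadlocked as given.
Survivors finish in the order: T3, T7, T2, T8. Check, step by step (pool after the aborts first):
  pool = (2, 4)
  T3: need (0, 2) fits (2, 4); releases (1, 1), pool now (3, 5)
  T7: need (1, 5) fits (3, 5); releases (2, 1), pool now (5, 6)
  T2: need (0, 5) fits (5, 6); releases (0, 1), pool now (5, 7)
  T8: need (0, 0) fits (5, 7); releases (0, 2), pool now (5, 9)


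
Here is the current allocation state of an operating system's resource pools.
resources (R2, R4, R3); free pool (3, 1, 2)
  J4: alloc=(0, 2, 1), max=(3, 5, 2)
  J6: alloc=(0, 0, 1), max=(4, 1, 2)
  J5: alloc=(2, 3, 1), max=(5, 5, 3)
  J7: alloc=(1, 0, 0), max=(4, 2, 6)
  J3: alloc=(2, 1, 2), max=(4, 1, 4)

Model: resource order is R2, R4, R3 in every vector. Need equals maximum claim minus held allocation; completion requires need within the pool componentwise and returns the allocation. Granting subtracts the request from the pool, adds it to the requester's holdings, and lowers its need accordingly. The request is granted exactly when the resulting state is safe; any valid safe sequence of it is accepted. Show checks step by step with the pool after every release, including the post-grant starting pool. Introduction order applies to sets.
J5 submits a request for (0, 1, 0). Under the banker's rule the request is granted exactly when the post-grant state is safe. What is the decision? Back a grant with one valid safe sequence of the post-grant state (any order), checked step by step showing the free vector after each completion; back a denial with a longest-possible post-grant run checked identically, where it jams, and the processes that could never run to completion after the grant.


GRANT: granting preserves safety; a valid post-grant sequence is J3, J5, J6, J7, J4.
Key observation: granting shrinks the pool to (3, 0, 2), yet J3 still fits and the chain goes through.
Verifying the post-grant state step by step:
  pool = (3, 0, 2)
  run J3 (needs (2, 0, 2), free (3, 0, 2)); after release of (2, 1, 2) the pool is (5, 1, 4)
  run J5 (needs (3, 1, 2), free (5, 1, 4)); after release of (2, 4, 1) the pool is (7, 5, 5)
  run J6 (needs (4, 1, 1), free (7, 5, 5)); after release of (0, 0, 1) the pool is (7, 5, 6)
  run J7 (needs (3, 2, 6), free (7, 5, 6)); after release of (1, 0, 0) the pool is (8, 5, 6)
  run J4 (needs (3, 3, 1), free (8, 5, 6)); after release of (0, 2, 1) the pool is (8, 7, 7)


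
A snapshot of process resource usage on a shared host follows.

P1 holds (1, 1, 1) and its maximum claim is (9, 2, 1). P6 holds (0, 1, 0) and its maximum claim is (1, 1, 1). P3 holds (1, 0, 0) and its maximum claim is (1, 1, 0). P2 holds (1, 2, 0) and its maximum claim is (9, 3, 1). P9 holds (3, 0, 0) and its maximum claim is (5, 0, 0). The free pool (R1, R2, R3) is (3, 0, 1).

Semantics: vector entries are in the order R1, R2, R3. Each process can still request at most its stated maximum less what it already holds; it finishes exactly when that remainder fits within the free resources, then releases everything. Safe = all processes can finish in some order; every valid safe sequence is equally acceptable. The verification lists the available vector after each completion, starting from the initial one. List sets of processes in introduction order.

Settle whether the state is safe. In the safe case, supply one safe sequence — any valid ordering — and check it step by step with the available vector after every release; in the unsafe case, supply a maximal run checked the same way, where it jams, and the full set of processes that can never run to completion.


UNSAFE — no complete ordering exists.
Key observation: R1 is the bottleneck — with P6, P3, P9 done the pool holds (7, 1, 1), short of every remaining need.
Going as far as possible: P6, P3, P9; after that, nothing fits. Verifying each step:
  pool = (3, 0, 1)
  P6 needs (1, 0, 1) <= (3, 0, 1) -> finishes; pool += (0, 1, 0) = (3, 1, 1)
  P3 needs (0, 1, 0) <= (3, 1, 1) -> finishes; pool += (1, 0, 0) = (4, 1, 1)
  P9 needs (2, 0, 0) <= (4, 1, 1) -> finishes; pool += (3, 0, 0) = (7, 1, 1)
  blocked: P1 wants (8, 1, 0), pool (7, 1, 1) — not enough R1
  blocked: P2 wants (8, 1, 1), pool (7, 1, 1) — not enough R1
Permanently blocked: P1 and P2.


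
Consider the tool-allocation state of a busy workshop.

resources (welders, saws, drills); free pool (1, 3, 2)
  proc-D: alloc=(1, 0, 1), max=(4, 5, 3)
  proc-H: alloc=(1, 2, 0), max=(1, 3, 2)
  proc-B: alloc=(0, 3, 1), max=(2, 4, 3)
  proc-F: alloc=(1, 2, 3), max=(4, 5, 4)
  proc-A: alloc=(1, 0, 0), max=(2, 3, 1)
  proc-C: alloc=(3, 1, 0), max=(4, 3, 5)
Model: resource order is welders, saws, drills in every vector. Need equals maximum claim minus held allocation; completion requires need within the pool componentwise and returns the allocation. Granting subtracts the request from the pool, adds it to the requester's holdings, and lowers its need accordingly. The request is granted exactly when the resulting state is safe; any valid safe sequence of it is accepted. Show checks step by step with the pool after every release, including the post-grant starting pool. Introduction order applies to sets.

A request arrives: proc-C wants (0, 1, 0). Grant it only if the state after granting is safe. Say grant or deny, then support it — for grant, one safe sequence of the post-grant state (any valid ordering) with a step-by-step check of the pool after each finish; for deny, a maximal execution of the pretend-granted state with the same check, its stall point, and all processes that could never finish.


GRANT. The post-grant state is safe; one safe sequence: proc-H, proc-A, proc-F, proc-D, proc-C, proc-B.
Key observation: (1, 2, 2) free after granting still covers proc-H first, and each release covers the next.
Step-by-step check of the post-grant state:
  pool = (1, 2, 2)
  run proc-H (needs (0, 1, 2), free (1, 2, 2)); after release of (1, 2, 0) the pool is (2, 4, 2)
  run proc-A (needs (1, 3, 1), free (2, 4, 2)); after release of (1, 0, 0) the pool is (3, 4, 2)
  run proc-F (needs (3, 3, 1), free (3, 4, 2)); after release of (1, 2, 3) the pool is (4, 6, 5)
  run proc-D (needs (3, 5, 2), free (4, 6, 5)); after release of (1, 0, 1) the pool is (5, 6, 6)
  run proc-C (needs (1, 1, 5), free (5, 6, 6)); after release of (3, 2, 0) the pool is (8, 8, 6)
  run proc-B (needs (2, 1, 2), free (8, 8, 6)); after release of (0, 3, 1) the pool is (8, 11, 7)


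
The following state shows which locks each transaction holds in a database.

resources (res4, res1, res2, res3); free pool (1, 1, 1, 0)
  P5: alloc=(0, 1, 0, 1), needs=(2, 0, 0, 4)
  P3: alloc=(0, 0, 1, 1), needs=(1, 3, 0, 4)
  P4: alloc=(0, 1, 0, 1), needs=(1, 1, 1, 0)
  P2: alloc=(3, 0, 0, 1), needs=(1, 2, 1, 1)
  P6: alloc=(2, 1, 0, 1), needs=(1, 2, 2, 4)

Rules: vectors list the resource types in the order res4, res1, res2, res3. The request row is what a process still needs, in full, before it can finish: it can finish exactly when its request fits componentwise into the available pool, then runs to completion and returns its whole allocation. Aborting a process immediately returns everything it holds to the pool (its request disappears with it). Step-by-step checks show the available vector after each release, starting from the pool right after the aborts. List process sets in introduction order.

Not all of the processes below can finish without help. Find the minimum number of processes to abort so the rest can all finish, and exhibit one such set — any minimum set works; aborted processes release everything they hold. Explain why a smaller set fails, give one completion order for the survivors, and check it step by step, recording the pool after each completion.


Abort P5 and P3.
Key observation: no ordering could ever have run P6 before the abort of P5 and P3; with (0, 1, 1, 2) back in the pool it fits at step 3.
Why nothing smaller works — every single abort fails: P5 alone leaves P3 blocked (short on res3); P3 alone leaves P5 blocked (short on res3); P4 alone leaves P5 blocked (short on res3); P2 alone leaves P5 blocked (short on res3); P6 alone leaves P5 blocked (short on res3).
Survivors finish in the order: P2, P4, P6. Check, step by step (pool after the aborts first):
  pool = (1, 2, 2, 2)
  run P2 (needs (1, 2, 1, 1), free (1, 2, 2, 2)); after release of (3, 0, 0, 1) the pool is (4, 2, 2, 3)
  run P4 (needs (1, 1, 1, 0), free (4, 2, 2, 3)); after release of (0, 1, 0, 1) the pool is (4, 3, 2, 4)
  run P6 (needs (1, 2, 2, 4), free (4, 3, 2, 4)); after release of (2, 1, 0, 1) the pool is (6, 4, 2, 5)
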